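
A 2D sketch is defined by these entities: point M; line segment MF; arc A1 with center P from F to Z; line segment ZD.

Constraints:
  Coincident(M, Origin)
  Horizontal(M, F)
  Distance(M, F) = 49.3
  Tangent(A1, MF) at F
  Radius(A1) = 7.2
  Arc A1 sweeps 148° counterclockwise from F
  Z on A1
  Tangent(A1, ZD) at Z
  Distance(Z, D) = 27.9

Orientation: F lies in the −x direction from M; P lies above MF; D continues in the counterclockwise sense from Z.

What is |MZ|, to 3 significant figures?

47.4

M is at the origin; M and F share the same y with |MF| = 49.3 and F on the −x side, so F = (-49.3, 0.00). Tangency of A1 to MF means the radius PF is perpendicular to MF, so P = F + (0, 7.2) = (-49.3, 7.20). On A1, F sits at bearing -90° from P; a 148° counterclockwise sweep puts Z at bearing 58°, so Z = P + 7.2·(cos 58°, sin 58°) = (-45.5, 13.3). Then |MZ| = |Z − M| = 47.4.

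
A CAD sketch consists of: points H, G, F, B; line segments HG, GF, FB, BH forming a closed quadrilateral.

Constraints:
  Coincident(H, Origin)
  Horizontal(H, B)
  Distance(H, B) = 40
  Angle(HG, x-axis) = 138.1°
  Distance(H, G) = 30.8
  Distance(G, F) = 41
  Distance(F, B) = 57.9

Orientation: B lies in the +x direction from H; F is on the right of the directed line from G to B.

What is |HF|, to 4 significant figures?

24.34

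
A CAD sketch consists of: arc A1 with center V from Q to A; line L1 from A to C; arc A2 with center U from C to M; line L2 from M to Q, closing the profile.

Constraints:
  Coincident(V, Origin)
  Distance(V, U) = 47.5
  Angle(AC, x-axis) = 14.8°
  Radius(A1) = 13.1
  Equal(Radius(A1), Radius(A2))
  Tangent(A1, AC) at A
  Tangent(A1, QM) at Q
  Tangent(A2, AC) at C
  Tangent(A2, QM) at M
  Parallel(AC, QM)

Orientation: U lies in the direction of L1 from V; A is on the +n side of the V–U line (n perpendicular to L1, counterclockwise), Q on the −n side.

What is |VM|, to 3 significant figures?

49.3

Tangency of A1 to both parallel lines with radius 13.1 puts A and Q at V ± 13.1·n: A = (-3.35, 12.7), Q = (3.35, -12.7). Equal radii place C and M the same way about U: C = U + 13.1·n = (42.6, 24.8), M = U − 13.1·n = (49.3, -0.532). Then |VM| = |M − V| = 49.3.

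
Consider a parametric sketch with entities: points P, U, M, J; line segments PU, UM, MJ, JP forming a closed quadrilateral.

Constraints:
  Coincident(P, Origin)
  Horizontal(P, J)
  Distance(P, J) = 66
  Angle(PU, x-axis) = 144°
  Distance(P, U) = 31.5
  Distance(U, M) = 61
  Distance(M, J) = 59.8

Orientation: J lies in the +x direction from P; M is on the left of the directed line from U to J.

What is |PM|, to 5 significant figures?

54.758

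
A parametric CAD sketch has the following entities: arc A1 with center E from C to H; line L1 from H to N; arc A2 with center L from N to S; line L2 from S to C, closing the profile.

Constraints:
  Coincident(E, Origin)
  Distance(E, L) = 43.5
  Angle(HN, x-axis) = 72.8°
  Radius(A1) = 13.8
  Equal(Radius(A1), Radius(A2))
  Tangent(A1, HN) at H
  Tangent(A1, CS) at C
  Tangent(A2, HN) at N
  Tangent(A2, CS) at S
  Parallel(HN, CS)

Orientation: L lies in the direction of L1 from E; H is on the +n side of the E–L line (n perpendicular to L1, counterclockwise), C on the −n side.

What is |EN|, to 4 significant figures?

45.64

The slot axis is L1's direction at 72.8°, so u = (cos 72.8°, sin 72.8°) = (0.2957, 0.9553) and n = (−sin 72.8°, cos 72.8°) = (-0.9553, 0.2957). E is at the origin and L lies 43.5 along u from E, so L = 43.5·u = (12.86, 41.55). Tangency of A1 to both parallel lines with radius 13.8 puts H and C at E ± 13.8·n: H = (-13.18, 4.081), C = (13.18, -4.081). Equal radii place N and S the same way about L: N = L + 13.8·n = (-0.3195, 45.64), S = L − 13.8·n = (26.05, 37.47). Then |EN| = |N − E| = 45.64.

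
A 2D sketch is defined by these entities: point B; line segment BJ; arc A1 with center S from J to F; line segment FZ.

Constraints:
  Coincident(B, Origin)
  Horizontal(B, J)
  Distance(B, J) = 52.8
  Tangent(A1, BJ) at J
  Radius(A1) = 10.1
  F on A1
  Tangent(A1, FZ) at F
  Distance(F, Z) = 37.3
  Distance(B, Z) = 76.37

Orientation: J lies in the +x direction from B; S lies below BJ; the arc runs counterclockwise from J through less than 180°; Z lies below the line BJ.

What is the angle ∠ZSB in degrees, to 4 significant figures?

110.4°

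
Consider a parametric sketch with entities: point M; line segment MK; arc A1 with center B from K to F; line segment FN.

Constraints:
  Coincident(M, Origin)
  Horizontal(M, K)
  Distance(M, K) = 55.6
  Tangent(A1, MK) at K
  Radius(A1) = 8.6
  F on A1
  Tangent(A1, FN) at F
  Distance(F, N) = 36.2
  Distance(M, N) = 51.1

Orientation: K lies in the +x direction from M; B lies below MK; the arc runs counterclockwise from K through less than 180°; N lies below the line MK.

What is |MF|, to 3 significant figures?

48.0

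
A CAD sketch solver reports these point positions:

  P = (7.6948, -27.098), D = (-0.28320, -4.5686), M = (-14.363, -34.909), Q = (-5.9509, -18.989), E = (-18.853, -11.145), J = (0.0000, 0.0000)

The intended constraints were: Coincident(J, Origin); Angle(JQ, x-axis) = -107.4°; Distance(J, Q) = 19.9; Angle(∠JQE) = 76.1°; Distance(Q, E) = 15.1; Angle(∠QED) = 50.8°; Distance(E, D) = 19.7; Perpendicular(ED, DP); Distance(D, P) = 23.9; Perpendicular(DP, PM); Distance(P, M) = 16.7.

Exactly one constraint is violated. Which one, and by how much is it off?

Distance(P, M) = 16.7 — off by 6.70.

J = (0.00, 0.00) ✓; JQ at -107.4° ✓; |JQ| = 19.90 ✓; ∠JQE = 76.10° ✓; |QE| = 15.10 ✓; ∠QED = 50.80° ✓; |ED| = 19.70 ✓; ∠(ED, DP) = 90.00° ✓; |DP| = 23.90 ✓; ∠(DP, PM) = 90.00° ✓; |PM| = 23.40 ✗.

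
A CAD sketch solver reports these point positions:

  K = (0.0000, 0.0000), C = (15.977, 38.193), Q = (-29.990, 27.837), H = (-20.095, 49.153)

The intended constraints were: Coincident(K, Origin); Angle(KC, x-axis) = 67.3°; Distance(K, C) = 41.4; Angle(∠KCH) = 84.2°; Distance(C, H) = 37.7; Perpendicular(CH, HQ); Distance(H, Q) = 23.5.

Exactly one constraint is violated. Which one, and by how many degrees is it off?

Perpendicular(CH, HQ) — off by 8.00°.

K = (0.00, 0.00) ✓; KC at 67.30° ✓; |KC| = 41.40 ✓; ∠KCH = 84.20° ✓; |CH| = 37.70 ✓; ∠(CH, HQ) = 82.00° ✗; |HQ| = 23.50 ✓.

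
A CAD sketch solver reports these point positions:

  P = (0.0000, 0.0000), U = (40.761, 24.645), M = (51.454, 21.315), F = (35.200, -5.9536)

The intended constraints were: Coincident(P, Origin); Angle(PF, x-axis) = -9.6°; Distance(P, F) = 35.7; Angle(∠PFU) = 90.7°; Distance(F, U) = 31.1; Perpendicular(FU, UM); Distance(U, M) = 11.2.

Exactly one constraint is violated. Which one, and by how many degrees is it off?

Perpendicular(FU, UM) — off by 7.00°.

P = (0.00, 0.00) ✓; PF at -9.600° ✓; |PF| = 35.70 ✓; ∠PFU = 90.70° ✓; |FU| = 31.10 ✓; ∠(FU, UM) = 97.00° ✗; |UM| = 11.20 ✓.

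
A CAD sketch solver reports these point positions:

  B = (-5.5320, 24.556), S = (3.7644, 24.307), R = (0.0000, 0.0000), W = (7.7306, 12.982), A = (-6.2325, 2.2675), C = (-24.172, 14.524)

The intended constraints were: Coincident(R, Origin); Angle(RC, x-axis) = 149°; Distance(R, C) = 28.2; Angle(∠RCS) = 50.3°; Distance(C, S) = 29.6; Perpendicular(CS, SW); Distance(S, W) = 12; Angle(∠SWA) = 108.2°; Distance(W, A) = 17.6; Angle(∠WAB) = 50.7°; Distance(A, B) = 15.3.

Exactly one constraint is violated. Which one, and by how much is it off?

Distance(A, B) = 15.3 — off by 7.00.

R = (0.00, 0.00) ✓; RC at 149.0° ✓; |RC| = 28.20 ✓; ∠RCS = 50.30° ✓; |CS| = 29.60 ✓; ∠(CS, SW) = 90.00° ✓; |SW| = 12.00 ✓; ∠SWA = 108.2° ✓; |WA| = 17.60 ✓; ∠WAB = 50.70° ✓; |AB| = 22.30 ✗.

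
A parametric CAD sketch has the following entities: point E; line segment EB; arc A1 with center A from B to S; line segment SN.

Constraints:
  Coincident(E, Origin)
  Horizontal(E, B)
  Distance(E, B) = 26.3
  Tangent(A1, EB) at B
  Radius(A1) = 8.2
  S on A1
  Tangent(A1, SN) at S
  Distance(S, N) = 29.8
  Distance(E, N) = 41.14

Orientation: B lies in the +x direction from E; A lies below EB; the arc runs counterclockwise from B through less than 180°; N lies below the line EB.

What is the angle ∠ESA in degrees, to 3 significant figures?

159°

E is at the origin; E and B share the same y with |EB| = 26.3 and B on the +x side, so B = (26.3, 0.00). A1 meets EB tangentially, so AB is at right angles to EB, so A = B + (0, -8.2) = (26.3, -8.20). Since AS ⟂ SN (tangency), |AN| = √(8.2² + 29.8²) = 30.9 regardless of where S sits on A1. So N lies on both circle(E, 41.14) and circle(A, 30.9); the below-EB intersection is N = (16.7, -37.6). S is the foot of the tangent from N: S = (18.1, -7.82).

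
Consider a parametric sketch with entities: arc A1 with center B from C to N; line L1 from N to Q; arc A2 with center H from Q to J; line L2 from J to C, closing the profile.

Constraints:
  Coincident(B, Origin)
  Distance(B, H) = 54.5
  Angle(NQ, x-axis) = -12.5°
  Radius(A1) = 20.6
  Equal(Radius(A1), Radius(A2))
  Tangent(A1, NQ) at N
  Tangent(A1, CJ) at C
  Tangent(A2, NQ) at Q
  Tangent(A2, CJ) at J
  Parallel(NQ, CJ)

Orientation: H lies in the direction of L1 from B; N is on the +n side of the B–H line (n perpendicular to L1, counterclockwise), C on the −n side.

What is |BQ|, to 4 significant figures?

58.26

The slot axis is L1's direction at -12.5°, so u = (cos -12.5°, sin -12.5°) = (0.9763, -0.2164) and n = (−sin -12.5°, cos -12.5°) = (0.2164, 0.9763). B is at the origin and H lies 54.5 along u from B, so H = 54.5·u = (53.21, -11.80). Tangency of A1 to both parallel lines with radius 20.6 puts N and C at B ± 20.6·n: N = (4.459, 20.11), C = (-4.459, -20.11). Equal radii place Q and J the same way about H: Q = H + 20.6·n = (57.67, 8.316), J = H − 20.6·n = (48.75, -31.91). Then |BQ| = |Q − B| = 58.26.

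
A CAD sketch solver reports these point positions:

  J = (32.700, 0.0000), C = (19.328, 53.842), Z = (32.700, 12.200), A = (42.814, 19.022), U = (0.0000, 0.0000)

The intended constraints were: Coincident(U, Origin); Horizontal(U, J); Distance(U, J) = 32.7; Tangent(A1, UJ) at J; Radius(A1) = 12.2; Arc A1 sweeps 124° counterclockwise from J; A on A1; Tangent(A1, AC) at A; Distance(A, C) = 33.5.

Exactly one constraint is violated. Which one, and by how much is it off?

Distance(A, C) = 33.5 — off by 8.50.

U = (0.00, 0.00) ✓; U.y = 0.00, J.y = 0.00 ✓; |UJ| = 32.70 ✓; ∠(ZJ, JU) = 90.00° ✓; |ZJ| = 12.20 ✓; bearing(Z→A) − bearing(Z→J) = 124.0° ✓; |ZA| = 12.20 ✓; ∠(ZA, AC) = 90.00° ✓; |AC| = 42.00 ✗.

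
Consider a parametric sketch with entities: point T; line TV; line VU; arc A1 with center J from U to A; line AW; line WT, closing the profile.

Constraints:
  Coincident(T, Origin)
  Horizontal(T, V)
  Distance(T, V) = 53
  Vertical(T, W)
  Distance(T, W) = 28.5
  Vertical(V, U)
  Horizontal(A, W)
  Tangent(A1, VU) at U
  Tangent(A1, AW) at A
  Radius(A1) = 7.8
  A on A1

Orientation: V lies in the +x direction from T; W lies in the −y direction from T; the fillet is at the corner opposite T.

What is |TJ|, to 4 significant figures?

49.71

T is at the origin; TV is horizontal with |TV| = 53.0 and V on the +x side, so V = (53.00, 0.000). TW is vertical with |TW| = 28.5 and W on the −y side, so W = (0.000, -28.50). The virtual corner opposite T is at (53.00, -28.50). A1 meets VU tangentially, so JU is at right angles to VU and tangency of A1 to AW means the radius JA is perpendicular to AW, with radius 7.8, so the center J sits 7.8 in from both sides at J = (45.20, -20.70). Then |TJ| = |J − T| = 49.71.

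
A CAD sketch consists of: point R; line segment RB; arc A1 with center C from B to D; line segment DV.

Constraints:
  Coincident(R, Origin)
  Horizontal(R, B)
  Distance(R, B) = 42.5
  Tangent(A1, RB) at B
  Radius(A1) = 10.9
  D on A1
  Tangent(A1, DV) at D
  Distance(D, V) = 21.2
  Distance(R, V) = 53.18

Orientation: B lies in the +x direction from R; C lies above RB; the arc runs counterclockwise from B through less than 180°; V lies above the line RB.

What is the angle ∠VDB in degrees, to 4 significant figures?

118.8°

Checks: |RB| = 42.50 ✓; |CD| = 10.90 ✓; ∠(CD, DV) = 90.00° ✓; |DV| = 21.20 ✓; |RV| = 53.18 ✓.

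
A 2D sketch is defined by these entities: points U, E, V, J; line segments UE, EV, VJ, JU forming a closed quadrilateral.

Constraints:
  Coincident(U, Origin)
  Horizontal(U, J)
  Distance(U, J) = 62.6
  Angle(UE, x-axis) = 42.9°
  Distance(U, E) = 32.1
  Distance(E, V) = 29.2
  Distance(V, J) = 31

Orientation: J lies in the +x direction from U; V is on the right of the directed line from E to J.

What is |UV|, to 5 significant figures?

32.752

U is at the origin; U and J share the same y with |UJ| = 62.6 and J in +x, so J = (62.6, 0). UE runs at 42.9° with |UE| = 32.1, so E = (23.515, 21.851). V is determined by |EV| = 29.2 and |VJ| = 31.0 together: it lies at the intersection of circle(E, 29.2) and circle(J, 31.0). With |EJ| = 44.779, the foot of the radical line on EJ is 21.179 from E and the perpendicular offset is √(29.2² − 21.179²) = 20.102. Taking the right-of-EJ solution: V = (32.192, -6.0297).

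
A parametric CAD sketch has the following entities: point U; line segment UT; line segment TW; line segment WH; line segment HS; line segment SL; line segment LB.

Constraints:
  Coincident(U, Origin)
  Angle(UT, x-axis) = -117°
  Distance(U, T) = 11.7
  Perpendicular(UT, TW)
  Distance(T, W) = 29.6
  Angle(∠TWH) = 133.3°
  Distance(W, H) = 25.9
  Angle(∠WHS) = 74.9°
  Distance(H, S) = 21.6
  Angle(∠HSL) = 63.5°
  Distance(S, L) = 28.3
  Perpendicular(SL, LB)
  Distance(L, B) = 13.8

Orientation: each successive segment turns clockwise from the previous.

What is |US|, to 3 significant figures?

33.2

U is at the origin; UT runs at -117.0° with length 11.7, so T = (-5.31, -10.4). UT ⟂ TW, so TW runs at 153°; with |TW| = 29.6, W = (-31.7, 3.01). ∠TWH = 133.3° gives WH at 106° from the x-axis; with |WH| = 25.9, H = (-39.0, 27.9). ∠WHS = 74.9° gives HS at 1.20° from the x-axis; with |HS| = 21.6, S = (-17.4, 28.3). Then |US| = |S − U| = 33.2.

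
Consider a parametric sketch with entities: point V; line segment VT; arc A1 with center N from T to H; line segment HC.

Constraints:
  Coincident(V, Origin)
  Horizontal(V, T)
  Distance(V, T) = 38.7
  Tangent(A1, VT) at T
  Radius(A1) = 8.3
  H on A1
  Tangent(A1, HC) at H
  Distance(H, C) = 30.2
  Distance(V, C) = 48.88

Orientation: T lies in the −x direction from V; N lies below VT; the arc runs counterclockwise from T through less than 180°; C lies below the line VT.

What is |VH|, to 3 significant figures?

47.5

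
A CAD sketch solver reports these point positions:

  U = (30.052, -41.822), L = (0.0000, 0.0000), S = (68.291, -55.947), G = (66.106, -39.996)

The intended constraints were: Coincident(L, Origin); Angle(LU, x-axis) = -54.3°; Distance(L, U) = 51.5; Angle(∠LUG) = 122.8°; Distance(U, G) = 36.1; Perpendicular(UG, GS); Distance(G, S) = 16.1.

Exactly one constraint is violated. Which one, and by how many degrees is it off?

Perpendicular(UG, GS) — off by 4.90°.

L = (0.00, 0.00) ✓; LU at -54.30° ✓; |LU| = 51.50 ✓; ∠LUG = 122.8° ✓; |UG| = 36.10 ✓; ∠(UG, GS) = 85.10° ✗; |GS| = 16.10 ✓.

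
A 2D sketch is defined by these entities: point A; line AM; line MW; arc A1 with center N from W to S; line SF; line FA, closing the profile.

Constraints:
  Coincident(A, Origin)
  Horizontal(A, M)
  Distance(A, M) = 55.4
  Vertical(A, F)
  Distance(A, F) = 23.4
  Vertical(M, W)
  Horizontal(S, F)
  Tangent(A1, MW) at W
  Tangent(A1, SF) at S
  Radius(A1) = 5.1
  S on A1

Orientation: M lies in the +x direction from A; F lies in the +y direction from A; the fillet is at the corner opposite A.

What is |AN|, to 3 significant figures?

53.5

AF is vertical with |AF| = 23.4 and F on the +y side, so F = (0.00, 23.4). The virtual corner opposite A is at (55.4, 23.4). Since A1 is tangent to MW there, NW ⟂ MW and A1 meets SF tangentially, so NS is at right angles to SF, with radius 5.1, so the center N sits 5.1 in from both sides at N = (50.3, 18.3). Then |AN| = |N − A| = 53.5.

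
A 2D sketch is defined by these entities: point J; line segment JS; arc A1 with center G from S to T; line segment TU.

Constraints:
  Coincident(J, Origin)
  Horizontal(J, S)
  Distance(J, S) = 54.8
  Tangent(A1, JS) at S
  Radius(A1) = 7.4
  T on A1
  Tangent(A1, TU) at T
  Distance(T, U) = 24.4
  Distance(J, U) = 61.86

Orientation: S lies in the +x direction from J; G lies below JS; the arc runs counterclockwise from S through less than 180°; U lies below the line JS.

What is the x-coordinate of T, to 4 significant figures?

47.55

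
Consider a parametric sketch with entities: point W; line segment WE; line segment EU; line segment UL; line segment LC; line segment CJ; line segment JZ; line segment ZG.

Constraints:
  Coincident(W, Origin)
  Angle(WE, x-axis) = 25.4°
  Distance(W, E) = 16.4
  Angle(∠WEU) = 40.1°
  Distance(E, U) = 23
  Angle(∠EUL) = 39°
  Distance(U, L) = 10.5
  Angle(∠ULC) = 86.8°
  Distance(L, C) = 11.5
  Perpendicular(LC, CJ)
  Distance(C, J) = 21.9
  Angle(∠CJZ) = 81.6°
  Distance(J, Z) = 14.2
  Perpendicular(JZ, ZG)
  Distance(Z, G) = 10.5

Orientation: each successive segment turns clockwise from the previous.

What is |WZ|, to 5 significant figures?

24.011

LC ⟂ CJ, so CJ runs at -78.700°; with |CJ| = 21.9, J = (18.216, -22.951). ∠CJZ = 81.6° gives JZ at -177.10° from the x-axis; with |JZ| = 14.2, Z = (4.0342, -23.670). Then |WZ| = |Z − W| = 24.011.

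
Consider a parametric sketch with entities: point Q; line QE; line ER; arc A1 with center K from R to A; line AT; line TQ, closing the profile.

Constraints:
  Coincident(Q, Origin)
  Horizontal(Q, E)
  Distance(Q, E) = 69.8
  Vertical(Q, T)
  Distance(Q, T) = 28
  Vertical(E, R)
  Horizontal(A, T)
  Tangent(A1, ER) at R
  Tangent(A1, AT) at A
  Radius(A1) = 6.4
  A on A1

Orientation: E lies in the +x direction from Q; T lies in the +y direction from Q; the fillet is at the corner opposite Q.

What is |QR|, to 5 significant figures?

73.066

The virtual corner opposite Q is at (69.800, 28.000). The tangent condition forces KR to be normal to ER and A1 meets AT tangentially, so KA is at right angles to AT, with radius 6.4, so the center K sits 6.4 in from both sides at K = (63.400, 21.600). That places the tangent points at R = (69.800, 21.600) on ER and A = (63.400, 28.000) on AT. Then |QR| = |R − Q| = 73.066.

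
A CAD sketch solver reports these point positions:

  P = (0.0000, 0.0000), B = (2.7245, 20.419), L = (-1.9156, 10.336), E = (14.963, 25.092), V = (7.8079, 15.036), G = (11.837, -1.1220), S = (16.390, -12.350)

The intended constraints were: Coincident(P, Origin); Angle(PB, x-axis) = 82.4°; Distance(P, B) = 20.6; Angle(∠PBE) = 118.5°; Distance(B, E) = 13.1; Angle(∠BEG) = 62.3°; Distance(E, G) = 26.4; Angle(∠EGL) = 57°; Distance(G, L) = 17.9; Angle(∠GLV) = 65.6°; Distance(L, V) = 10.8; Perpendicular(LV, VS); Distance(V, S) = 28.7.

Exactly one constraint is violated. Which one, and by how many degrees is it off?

Perpendicular(LV, VS) — off by 8.40°.

P = (0.00, 0.00) ✓; PB at 82.40° ✓; |PB| = 20.60 ✓; ∠PBE = 118.5° ✓; |BE| = 13.10 ✓; ∠BEG = 62.30° ✓; |EG| = 26.40 ✓; ∠EGL = 57.00° ✓; |GL| = 17.90 ✓; ∠GLV = 65.60° ✓; |LV| = 10.80 ✓; ∠(LV, VS) = 98.40° ✗; |VS| = 28.70 ✓.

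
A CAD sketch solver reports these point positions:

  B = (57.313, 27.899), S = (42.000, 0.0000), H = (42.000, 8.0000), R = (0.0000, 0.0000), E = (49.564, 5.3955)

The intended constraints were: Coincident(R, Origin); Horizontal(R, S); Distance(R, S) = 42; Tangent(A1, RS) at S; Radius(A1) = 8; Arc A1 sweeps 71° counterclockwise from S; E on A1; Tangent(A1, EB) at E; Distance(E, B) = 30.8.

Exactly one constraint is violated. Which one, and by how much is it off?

Distance(E, B) = 30.8 — off by 7.00.

R = (0.00, 0.00) ✓; R.y = 0.00, S.y = 0.00 ✓; |RS| = 42.00 ✓; ∠(HS, SR) = 90.00° ✓; |HS| = 8.000 ✓; bearing(H→E) − bearing(H→S) = 71.00° ✓; |HE| = 8.000 ✓; ∠(HE, EB) = 90.00° ✓; |EB| = 23.80 ✗.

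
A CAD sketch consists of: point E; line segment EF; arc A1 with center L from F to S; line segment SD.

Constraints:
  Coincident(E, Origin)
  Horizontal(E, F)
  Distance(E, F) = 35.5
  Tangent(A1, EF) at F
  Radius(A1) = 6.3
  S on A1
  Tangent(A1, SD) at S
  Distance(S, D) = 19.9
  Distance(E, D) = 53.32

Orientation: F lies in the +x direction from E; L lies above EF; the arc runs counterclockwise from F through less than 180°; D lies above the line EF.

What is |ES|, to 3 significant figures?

41.6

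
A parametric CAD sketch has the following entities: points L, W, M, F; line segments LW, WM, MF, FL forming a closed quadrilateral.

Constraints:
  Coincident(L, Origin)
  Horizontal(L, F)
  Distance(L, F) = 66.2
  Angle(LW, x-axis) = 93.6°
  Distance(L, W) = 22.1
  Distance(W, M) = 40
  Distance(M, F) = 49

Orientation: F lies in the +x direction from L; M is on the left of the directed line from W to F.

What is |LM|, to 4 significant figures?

51.87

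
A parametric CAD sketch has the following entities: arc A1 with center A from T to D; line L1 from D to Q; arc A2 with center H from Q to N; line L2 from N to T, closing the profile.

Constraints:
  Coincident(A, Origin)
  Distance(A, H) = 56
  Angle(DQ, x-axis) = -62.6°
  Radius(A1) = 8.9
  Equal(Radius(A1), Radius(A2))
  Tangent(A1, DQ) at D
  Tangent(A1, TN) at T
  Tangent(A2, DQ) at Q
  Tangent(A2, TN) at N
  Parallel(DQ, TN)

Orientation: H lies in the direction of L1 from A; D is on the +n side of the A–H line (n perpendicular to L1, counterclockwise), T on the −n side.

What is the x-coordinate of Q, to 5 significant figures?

33.673

The slot axis is L1's direction at -62.6°, so u = (cos -62.6°, sin -62.6°) = (0.46020, -0.88782) and n = (−sin -62.6°, cos -62.6°) = (0.88782, 0.46020). A is at the origin and H lies 56.0 along u from A, so H = 56.0·u = (25.771, -49.718). Tangency of A1 to both parallel lines with radius 8.9 puts D and T at A ± 8.9·n: D = (7.9016, 4.0958), T = (-7.9016, -4.0958). Equal radii place Q and N the same way about H: Q = H + 8.9·n = (33.673, -45.622), N = H − 8.9·n = (17.870, -53.813). So Q.x = 33.673.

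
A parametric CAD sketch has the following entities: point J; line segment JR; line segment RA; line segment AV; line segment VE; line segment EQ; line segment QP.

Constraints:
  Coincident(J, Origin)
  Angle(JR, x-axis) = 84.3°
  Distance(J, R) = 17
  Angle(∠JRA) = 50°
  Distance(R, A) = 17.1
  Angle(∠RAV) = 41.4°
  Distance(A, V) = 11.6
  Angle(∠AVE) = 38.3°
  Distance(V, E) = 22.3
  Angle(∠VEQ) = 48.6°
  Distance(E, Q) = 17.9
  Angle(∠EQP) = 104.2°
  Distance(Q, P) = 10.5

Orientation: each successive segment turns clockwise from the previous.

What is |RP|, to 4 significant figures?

18.91

∠VEQ = 48.6° gives EQ at -97.40° from the x-axis; with |EQ| = 17.9, Q = (18.25, 0.2664). ∠EQP = 104.2° gives QP at -173.2° from the x-axis; with |QP| = 10.5, P = (7.820, -0.9768). Then |RP| = |P − R| = 18.91.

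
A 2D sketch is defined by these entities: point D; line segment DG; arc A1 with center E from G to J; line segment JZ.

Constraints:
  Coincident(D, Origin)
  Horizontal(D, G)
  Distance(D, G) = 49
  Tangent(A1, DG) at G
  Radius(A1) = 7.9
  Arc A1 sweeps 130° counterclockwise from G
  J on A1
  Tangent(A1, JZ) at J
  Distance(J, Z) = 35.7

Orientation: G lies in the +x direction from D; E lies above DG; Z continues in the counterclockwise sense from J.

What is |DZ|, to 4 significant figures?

51.54

D is at the origin; D and G share the same y with |DG| = 49.0 and G on the +x side, so G = (49.00, 0.000). Tangency of A1 to DG means the radius EG is perpendicular to DG, so E = G + (0, 7.9) = (49.00, 7.900). On A1, G sits at bearing -90° from E; a 130° counterclockwise sweep puts J at bearing 40°, so J = E + 7.9·(cos 40°, sin 40°) = (55.05, 12.98). The tangent condition forces EJ to be normal to JZ, so JZ runs along (−sin 40°, cos 40°); with |JZ| = 35.7, Z = (32.10, 40.33). Then |DZ| = |Z − D| = 51.54.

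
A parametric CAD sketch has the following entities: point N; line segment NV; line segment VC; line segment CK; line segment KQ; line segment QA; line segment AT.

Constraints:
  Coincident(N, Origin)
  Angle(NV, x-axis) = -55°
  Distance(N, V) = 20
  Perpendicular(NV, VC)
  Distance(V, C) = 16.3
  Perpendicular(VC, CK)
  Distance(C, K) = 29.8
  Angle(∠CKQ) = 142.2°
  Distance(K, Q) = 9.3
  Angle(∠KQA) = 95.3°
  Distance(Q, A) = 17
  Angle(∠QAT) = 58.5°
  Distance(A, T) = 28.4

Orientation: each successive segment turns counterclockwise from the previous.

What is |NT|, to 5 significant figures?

22.235

N is at the origin; NV runs at -55.0° with length 20.0, so V = (11.472, -16.383). NV ⟂ VC, so VC runs at 35.000°; with |VC| = 16.3, C = (24.824, -7.0337). The perpendicularity gives CK at right angles to VC, so CK runs at 125.00°; with |CK| = 29.8, K = (7.7311, 17.377). ∠CKQ = 142.2° gives KQ at 162.80° from the x-axis; with |KQ| = 9.3, Q = (-1.1530, 20.127). ∠KQA = 95.3° gives QA at -112.50° from the x-axis; with |QA| = 17.0, A = (-7.6586, 4.4211). ∠QAT = 58.5° gives AT at 9.0000° from the x-axis; with |AT| = 28.4, T = (20.392, 8.8639). Then |NT| = |T − N| = 22.235.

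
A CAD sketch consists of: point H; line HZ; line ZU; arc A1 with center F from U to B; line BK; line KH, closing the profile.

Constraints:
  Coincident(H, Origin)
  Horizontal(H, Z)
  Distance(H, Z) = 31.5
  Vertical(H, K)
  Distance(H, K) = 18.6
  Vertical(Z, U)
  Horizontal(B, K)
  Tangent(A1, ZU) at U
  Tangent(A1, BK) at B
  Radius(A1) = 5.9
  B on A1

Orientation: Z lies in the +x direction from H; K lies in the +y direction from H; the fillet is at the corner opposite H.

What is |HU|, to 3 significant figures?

34.0

The virtual corner opposite H is at (31.5, 18.6). The tangent condition forces FU to be normal to ZU and tangency of A1 to BK means the radius FB is perpendicular to BK, with radius 5.9, so the center F sits 5.9 in from both sides at F = (25.6, 12.7). That places the tangent points at U = (31.5, 12.7) on ZU and B = (25.6, 18.6) on BK. Then |HU| = |U − H| = 34.0.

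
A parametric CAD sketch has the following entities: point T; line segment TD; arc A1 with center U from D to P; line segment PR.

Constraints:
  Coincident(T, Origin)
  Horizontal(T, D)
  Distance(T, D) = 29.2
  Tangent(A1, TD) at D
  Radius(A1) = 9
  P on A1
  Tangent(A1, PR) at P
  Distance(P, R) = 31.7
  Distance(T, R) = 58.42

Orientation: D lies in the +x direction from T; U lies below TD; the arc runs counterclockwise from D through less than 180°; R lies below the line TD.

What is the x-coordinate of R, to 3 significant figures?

44.0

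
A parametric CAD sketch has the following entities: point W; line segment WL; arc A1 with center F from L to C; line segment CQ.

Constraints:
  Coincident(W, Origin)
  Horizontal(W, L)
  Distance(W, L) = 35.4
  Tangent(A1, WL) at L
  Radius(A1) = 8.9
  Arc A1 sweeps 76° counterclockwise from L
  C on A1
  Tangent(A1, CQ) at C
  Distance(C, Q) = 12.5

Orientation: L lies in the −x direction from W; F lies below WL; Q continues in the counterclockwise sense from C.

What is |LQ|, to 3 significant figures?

22.2

On A1, L sits at bearing 90° from F; a 76° counterclockwise sweep puts C at bearing 166°, so C = F + 8.9·(cos 166°, sin 166°) = (-44.0, -6.75). A1 meets CQ tangentially, so FC is at right angles to CQ, so CQ runs along (−sin 166°, cos 166°); with |CQ| = 12.5, Q = (-47.1, -18.9). Then |LQ| = |Q − L| = 22.2.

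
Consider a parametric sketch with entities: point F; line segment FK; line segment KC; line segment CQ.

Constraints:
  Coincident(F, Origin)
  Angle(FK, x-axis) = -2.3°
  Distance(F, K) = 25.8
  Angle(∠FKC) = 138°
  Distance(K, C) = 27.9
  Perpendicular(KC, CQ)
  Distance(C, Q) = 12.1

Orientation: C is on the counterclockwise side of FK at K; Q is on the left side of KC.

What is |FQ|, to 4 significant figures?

47.36

F is at the origin; FK runs at -2.3° with length 25.8, so K = 25.8·(cos -2.3°, sin -2.3°) = (25.78, -1.035). ∠FKC = 138.0°, so KC runs at -2.3° + (180° − 138.0°) = 39.70° from the x-axis; with |KC| = 27.9, C = K + 27.9·(cos 39.70°, sin 39.70°) = (47.25, 16.79). KC ⟂ CQ; with |CQ| = 12.1 on the left of KC, Q = C + 12.1·(-0.6388, 0.7694) = (39.52, 26.10). Then |FQ| = |Q − F| = 47.36.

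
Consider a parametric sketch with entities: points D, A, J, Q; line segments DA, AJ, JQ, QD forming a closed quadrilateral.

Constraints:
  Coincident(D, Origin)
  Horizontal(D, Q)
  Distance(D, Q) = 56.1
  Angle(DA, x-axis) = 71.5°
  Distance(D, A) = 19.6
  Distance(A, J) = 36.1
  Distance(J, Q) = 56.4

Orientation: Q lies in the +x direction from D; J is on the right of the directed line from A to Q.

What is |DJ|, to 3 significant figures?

17.5

D is at the origin; D and Q share the same y with |DQ| = 56.1 and Q in +x, so Q = (56.1, 0). DA runs at 71.5° with |DA| = 19.6, so A = (6.22, 18.6). J is determined by |AJ| = 36.1 and |JQ| = 56.4 together: it lies at the intersection of circle(A, 36.1) and circle(Q, 56.4). With |AQ| = 53.2, the foot of the radical line on AQ is 8.98 from A and the perpendicular offset is √(36.1² − 8.98²) = 35.0. Taking the right-of-AQ solution: J = (2.42, -17.3).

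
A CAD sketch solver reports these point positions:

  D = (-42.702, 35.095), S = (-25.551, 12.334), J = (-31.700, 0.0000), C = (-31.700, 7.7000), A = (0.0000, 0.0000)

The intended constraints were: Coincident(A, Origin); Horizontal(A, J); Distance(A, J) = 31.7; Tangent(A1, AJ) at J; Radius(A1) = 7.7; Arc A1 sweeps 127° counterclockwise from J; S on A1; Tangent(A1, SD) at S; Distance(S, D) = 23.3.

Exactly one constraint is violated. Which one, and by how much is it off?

Distance(S, D) = 23.3 — off by 5.20.

A = (0.00, 0.00) ✓; A.y = 0.00, J.y = 0.00 ✓; |AJ| = 31.70 ✓; ∠(CJ, JA) = 90.00° ✓; |CJ| = 7.700 ✓; bearing(C→S) − bearing(C→J) = 127.0° ✓; |CS| = 7.700 ✓; ∠(CS, SD) = 90.00° ✓; |SD| = 28.50 ✗.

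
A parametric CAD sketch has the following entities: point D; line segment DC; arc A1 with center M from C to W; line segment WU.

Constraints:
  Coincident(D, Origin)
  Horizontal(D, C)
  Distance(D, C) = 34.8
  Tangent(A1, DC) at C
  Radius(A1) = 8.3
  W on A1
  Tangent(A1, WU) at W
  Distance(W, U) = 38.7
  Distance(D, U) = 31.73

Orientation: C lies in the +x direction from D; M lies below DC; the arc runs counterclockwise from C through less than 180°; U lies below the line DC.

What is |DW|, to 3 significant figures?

28.7

D is at the origin; DC is horizontal with |DC| = 34.8 and C on the +x side, so C = (34.8, 0.00). A1 meets DC tangentially, so MC is at right angles to DC, so M = C + (0, -8.3) = (34.8, -8.30). Since MW ⟂ WU (tangency), |MU| = √(8.3² + 38.7²) = 39.6 regardless of where W sits on A1. So U lies on both circle(D, 31.73) and circle(M, 39.6); the below-DC intersection is U = (2.81, -31.6). W is the foot of the tangent from U: W = (28.6, -2.77).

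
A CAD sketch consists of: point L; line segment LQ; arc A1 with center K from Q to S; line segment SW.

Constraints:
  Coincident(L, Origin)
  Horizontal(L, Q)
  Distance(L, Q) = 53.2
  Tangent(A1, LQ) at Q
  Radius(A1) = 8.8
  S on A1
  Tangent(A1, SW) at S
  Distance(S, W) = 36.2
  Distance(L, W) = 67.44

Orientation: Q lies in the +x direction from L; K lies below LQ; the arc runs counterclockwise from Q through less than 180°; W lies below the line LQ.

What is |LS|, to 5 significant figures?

45.594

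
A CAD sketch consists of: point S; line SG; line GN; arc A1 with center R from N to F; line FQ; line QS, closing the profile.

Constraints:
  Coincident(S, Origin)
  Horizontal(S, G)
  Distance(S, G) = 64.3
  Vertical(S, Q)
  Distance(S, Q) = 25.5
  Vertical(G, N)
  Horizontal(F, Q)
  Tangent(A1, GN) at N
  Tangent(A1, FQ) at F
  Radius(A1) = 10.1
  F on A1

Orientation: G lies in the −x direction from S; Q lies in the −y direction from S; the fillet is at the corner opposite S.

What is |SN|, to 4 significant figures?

66.12

S is at the origin; SG is horizontal with |SG| = 64.3 and G on the −x side, so G = (-64.30, 0.000). S and Q share the same x with |SQ| = 25.5 and Q on the −y side, so Q = (0.000, -25.50). The virtual corner opposite S is at (-64.30, -25.50). The tangent condition forces RN to be normal to GN and tangency of A1 to FQ means the radius RF is perpendicular to FQ, with radius 10.1, so the center R sits 10.1 in from both sides at R = (-54.20, -15.40). That places the tangent points at N = (-64.30, -15.40) on GN and F = (-54.20, -25.50) on FQ. Then |SN| = |N − S| = 66.12.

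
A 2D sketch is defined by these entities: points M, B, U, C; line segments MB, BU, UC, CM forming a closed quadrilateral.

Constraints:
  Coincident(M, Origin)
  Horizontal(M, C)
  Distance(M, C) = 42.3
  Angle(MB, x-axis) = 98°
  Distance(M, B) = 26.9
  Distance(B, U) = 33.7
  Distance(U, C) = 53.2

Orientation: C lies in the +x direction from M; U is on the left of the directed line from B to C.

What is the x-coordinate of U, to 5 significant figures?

21.499

M is at the origin; MC is horizontal with |MC| = 42.3 and C in +x, so C = (42.3, 0). MB runs at 98.0° with |MB| = 26.9, so B = (-3.7438, 26.638). U is determined by |BU| = 33.7 and |UC| = 53.2 together: it lies at the intersection of circle(B, 33.7) and circle(C, 53.2). With |BC| = 53.194, the foot of the radical line on BC is 10.669 from B and the perpendicular offset is √(33.7² − 10.669²) = 31.967. Taking the left-of-BC solution: U = (21.499, 48.965).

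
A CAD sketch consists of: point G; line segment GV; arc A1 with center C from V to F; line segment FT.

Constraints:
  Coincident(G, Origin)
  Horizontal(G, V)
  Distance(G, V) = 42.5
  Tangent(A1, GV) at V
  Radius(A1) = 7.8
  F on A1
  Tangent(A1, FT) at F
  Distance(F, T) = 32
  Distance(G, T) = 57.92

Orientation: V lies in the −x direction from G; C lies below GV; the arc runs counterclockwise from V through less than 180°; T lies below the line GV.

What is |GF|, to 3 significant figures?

51.0

Checks: ∠(CV, VG) = 90.00° ✓; |CF| = 7.800 ✓; ∠(CF, FT) = 90.00° ✓; |FT| = 32.00 ✓; |GT| = 57.92 ✓.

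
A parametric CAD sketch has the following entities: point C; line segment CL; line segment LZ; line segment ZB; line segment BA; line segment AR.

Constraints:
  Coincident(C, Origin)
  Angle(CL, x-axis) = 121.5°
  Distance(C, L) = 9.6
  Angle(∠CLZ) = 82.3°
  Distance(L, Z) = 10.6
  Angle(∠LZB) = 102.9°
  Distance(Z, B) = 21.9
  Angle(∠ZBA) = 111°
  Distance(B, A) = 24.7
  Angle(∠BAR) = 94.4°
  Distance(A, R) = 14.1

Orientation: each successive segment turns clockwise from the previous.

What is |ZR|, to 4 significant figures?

34.23

C is at the origin; CL runs at 121.5° with length 9.6, so L = (-5.016, 8.185). ∠CLZ = 82.3° gives LZ at 23.80° from the x-axis; with |LZ| = 10.6, Z = (4.683, 12.46). ∠LZB = 102.9° gives ZB at -53.30° from the x-axis; with |ZB| = 21.9, B = (17.77, -5.096). ∠ZBA = 111.0° gives BA at -122.3° from the x-axis; with |BA| = 24.7, A = (4.572, -25.97). ∠BAR = 94.4° gives AR at 152.1° from the x-axis; with |AR| = 14.1, R = (-7.889, -19.38). Then |ZR| = |R − Z| = 34.23.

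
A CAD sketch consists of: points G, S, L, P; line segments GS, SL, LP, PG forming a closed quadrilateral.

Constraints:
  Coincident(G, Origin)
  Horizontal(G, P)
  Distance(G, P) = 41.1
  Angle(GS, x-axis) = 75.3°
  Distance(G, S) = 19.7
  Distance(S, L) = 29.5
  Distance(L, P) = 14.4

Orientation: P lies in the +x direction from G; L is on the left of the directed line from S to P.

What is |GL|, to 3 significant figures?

35.9

Checks: |SL| = 29.50 ✓; |LP| = 14.40 ✓.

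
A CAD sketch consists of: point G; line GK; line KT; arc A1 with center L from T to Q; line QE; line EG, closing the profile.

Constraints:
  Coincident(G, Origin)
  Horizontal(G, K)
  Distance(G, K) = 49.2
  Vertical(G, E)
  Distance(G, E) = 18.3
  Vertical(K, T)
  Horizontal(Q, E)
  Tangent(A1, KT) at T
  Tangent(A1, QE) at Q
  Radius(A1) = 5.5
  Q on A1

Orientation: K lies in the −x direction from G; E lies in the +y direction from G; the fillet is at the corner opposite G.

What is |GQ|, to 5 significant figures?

47.377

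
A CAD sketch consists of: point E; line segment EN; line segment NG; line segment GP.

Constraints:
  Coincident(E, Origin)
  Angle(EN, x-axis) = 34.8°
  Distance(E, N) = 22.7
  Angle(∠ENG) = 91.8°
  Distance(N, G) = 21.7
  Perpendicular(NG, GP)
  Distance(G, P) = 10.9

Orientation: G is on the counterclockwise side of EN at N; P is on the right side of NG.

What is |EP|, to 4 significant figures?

40.38

E is at the origin; EN runs at 34.8° with length 22.7, so N = 22.7·(cos 34.8°, sin 34.8°) = (18.64, 12.96). ∠ENG = 91.8°, so NG runs at 34.8° + (180° − 91.8°) = 123.0° from the x-axis; with |NG| = 21.7, G = N + 21.7·(cos 123.0°, sin 123.0°) = (6.821, 31.15). NG ⟂ GP; with |GP| = 10.9 on the right of NG, P = G + 10.9·(0.8387, 0.5446) = (15.96, 37.09). Then |EP| = |P − E| = 40.38.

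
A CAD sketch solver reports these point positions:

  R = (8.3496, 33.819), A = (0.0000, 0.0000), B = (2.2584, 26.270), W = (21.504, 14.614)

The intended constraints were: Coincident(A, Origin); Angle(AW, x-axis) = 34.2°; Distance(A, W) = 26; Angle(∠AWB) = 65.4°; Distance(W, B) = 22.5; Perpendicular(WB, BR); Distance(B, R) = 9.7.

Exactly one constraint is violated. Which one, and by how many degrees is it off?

Perpendicular(WB, BR) — off by 7.70°.

A = (0.00, 0.00) ✓; AW at 34.20° ✓; |AW| = 26.00 ✓; ∠AWB = 65.40° ✓; |WB| = 22.50 ✓; ∠(WB, BR) = 97.70° ✗; |BR| = 9.700 ✓.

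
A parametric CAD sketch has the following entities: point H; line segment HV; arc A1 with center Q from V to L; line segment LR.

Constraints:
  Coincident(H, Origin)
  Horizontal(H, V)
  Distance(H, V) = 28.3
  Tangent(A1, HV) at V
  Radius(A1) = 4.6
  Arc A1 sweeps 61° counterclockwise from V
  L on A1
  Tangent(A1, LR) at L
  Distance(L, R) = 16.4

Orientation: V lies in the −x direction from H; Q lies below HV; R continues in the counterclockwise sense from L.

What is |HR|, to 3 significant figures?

43.6

H is at the origin; H and V share the same y with |HV| = 28.3 and V on the −x side, so V = (-28.3, 0.00). Since A1 is tangent to HV there, QV ⟂ HV, so Q = V + (0, -4.6) = (-28.3, -4.60). On A1, V sits at bearing 90° from Q; a 61° counterclockwise sweep puts L at bearing 151°, so L = Q + 4.6·(cos 151°, sin 151°) = (-32.3, -2.37). Since A1 is tangent to LR there, QL ⟂ LR, so LR runs along (−sin 151°, cos 151°); with |LR| = 16.4, R = (-40.3, -16.7). Then |HR| = |R − H| = 43.6.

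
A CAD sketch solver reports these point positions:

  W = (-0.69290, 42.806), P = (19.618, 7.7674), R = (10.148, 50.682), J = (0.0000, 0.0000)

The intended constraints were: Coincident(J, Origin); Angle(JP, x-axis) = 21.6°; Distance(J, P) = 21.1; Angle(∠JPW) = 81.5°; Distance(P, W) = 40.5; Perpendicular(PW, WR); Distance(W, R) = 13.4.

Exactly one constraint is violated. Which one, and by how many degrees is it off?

Perpendicular(PW, WR) — off by 5.90°.

J = (0.00, 0.00) ✓; JP at 21.60° ✓; |JP| = 21.10 ✓; ∠JPW = 81.50° ✓; |PW| = 40.50 ✓; ∠(PW, WR) = 84.10° ✗; |WR| = 13.40 ✓.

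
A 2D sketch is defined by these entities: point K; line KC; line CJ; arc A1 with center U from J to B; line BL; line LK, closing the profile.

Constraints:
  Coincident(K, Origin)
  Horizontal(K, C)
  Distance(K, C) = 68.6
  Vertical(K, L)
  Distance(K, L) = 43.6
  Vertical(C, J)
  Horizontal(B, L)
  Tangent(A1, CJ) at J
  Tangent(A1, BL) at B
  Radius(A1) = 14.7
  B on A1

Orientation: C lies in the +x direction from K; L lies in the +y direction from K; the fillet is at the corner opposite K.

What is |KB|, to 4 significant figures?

69.33

K is at the origin; KC is horizontal with |KC| = 68.6 and C on the +x side, so C = (68.60, 0.000). KL is vertical with |KL| = 43.6 and L on the +y side, so L = (0.000, 43.60). The virtual corner opposite K is at (68.60, 43.60). A1 meets CJ tangentially, so UJ is at right angles to CJ and A1 meets BL tangentially, so UB is at right angles to BL, with radius 14.7, so the center U sits 14.7 in from both sides at U = (53.90, 28.90). That places the tangent points at J = (68.60, 28.90) on CJ and B = (53.90, 43.60) on BL. Then |KB| = |B − K| = 69.33.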